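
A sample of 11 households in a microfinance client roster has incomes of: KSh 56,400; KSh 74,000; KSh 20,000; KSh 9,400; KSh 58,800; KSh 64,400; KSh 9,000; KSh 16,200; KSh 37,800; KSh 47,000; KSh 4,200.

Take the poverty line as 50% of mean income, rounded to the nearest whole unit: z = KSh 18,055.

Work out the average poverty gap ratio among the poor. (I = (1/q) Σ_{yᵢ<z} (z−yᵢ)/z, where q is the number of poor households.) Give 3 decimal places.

0.463

Incomes under z: KSh 4,200, KSh 9,000, KSh 9,400, KSh 16,200 (q = 4 of N = 11).
Relative gaps: 0.7674, 0.5015, 0.4794, 0.1027; sum = 1.851011.
The income-gap ratio divides by q (the poor only): 1.851011 / 4 = 0.463.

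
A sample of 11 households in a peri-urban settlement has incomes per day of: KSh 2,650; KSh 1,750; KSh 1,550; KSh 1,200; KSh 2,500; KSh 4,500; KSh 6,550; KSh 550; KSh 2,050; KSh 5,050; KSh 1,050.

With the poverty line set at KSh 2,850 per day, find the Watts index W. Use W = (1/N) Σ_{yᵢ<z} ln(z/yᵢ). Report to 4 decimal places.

0.4672

Below the line: KSh 550, KSh 1,050, KSh 1,200, KSh 1,550, KSh 1,750, KSh 2,050, KSh 2,500, KSh 2,650 (q = 8 of N = 11).
Log shortfalls: ln(2850/550) = 1.6452; ln(2850/1050) = 0.9985; ln(2850/1200) = 0.8650; ln(2850/1550) = 0.6091; ln(2850/1750) = 0.4877; ln(2850/2050) = 0.3295; ln(2850/2500) = 0.1310; ln(2850/2650) = 0.0728.
W = 5.138716 / 11 = 0.4672.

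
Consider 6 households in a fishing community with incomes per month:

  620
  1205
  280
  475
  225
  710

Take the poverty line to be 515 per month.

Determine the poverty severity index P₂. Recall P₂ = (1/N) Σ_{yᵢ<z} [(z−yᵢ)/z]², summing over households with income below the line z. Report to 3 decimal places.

0.089

Below the line: 225, 280, 475 (q = 3 of N = 6).
Normalized shortfalls: (515−225)/515 = 0.5631; (515−280)/515 = 0.4563; (515−475)/515 = 0.0777.
Squared: 0.3171; 0.2082; 0.0060.
Sum = 0.531341; P₂ = 0.531341 / 6 = 0.089.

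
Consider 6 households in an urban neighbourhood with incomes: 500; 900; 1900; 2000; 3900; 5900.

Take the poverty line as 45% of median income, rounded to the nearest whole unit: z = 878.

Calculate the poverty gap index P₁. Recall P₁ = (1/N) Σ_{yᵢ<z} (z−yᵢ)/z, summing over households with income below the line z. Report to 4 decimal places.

Poor units: 500 (q = 1 of N = 6).
Gap ratios (z−y)/z: (878−500)/878 = 0.4305.
Σ = 0.430524. Dividing by the full population N = 6 gives P₁ = 0.0718.

0.0718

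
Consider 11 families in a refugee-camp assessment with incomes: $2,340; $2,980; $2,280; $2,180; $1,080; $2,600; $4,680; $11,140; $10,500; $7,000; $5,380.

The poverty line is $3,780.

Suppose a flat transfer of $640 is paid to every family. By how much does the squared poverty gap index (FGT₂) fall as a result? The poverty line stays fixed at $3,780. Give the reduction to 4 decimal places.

Before: below the line — $1,080, $2,180, $2,280, $2,340, $2,600, $2,980; squared poverty gap index (FGT₂) = 0.103110.
After the $640 transfer: below the line — $1,720, $2,820, $2,920, $2,980, $3,240, $3,620; squared poverty gap index (FGT₂) = 0.043659.
Reduction = 0.103110 − 0.043659 = 0.0595.

0.0595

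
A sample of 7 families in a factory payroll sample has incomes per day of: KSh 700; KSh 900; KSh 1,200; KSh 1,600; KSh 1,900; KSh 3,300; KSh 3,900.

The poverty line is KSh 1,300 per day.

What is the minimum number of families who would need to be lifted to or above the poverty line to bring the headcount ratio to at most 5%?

Currently q = 3 of N = 7 are below the line (H = 0.429).
A headcount ratio of at most 5% allows at most ⌊0.05 × 7⌋ = 0 poor families.
So at least 3 − 0 = 3 must be lifted.

3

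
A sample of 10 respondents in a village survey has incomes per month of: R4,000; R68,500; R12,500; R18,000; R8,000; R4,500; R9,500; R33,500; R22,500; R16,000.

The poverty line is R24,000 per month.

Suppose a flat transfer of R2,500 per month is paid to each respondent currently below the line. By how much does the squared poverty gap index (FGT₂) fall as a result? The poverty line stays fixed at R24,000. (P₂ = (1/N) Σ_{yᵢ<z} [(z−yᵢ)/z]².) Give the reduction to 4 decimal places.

Before: below the line — R4,000, R4,500, R8,000, R9,500, R12,500, R16,000, R18,000, R22,500; squared poverty gap index (FGT₂) = 0.257118.
After the R2,500 transfer: below the line — R6,500, R7,000, R10,500, R12,000, R15,000, R18,500, R20,500; squared poverty gap index (FGT₂) = 0.181424.
Reduction = 0.257118 − 0.181424 = 0.0757.

0.0757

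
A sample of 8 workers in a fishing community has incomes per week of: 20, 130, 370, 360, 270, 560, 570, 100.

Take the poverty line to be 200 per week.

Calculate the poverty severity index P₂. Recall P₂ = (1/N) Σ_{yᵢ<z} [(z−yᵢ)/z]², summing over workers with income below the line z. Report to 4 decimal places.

Incomes under z: 20, 100, 130 (q = 3 of N = 8).
Shortfall ratios: (200−20)/200 = 0.9000; (200−100)/200 = 0.5000; (200−130)/200 = 0.3500.
Squared: 0.8100; 0.2500; 0.1225.
Sum = 1.182500; P₂ = 1.182500 / 8 = 0.1478.

0.1478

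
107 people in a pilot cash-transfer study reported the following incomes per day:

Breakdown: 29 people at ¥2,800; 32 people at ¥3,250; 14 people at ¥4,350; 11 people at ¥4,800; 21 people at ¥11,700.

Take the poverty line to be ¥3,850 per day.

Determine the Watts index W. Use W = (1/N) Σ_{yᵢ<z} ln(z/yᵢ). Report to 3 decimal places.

Below the line: 29×¥2,800, 32×¥3,250 (q = 61 of N = 107).
Log shortfalls: ln(3850/2800) = 0.3185 (×29); ln(3850/3250) = 0.1694 (×32).
W = 14.656539 / 107 = 0.137.

0.137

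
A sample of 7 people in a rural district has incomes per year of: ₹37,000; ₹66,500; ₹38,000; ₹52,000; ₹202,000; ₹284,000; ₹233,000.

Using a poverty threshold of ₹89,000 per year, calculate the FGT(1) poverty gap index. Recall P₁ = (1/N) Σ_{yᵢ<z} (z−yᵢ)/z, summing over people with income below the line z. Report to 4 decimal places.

Below the line: ₹37,000, ₹38,000, ₹52,000, ₹66,500 (q = 4 of N = 7).
Normalized shortfalls: (89000−37000)/89000 = 0.5843; (89000−38000)/89000 = 0.5730; (89000−52000)/89000 = 0.4157; (89000−66500)/89000 = 0.2528.
Sum of shortfalls = 1.825843; P₁ averages over all N: 1.825843 / 7 = 0.2608.

0.2608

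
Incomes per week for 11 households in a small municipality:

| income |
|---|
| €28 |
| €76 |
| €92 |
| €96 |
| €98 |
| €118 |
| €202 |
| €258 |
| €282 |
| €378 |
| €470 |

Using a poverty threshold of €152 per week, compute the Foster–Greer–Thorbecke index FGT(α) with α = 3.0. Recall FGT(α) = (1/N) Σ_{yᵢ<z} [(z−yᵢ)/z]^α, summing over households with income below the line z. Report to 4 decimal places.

Below the line: €28, €76, €92, €96, €98, €118 (q = 6 of N = 11).
Relative gaps: (152−28)/152 = 0.8158; (152−76)/152 = 0.5000; (152−92)/152 = 0.3947; (152−96)/152 = 0.3684; (152−98)/152 = 0.3553; (152−118)/152 = 0.2237.
Raised to α = 3.0: 0.54292; 0.12500; 0.06151; 0.05001; 0.04484; 0.01119.
Sum = 0.835463; FGT(3.0) = 0.835463 / 11 = 0.0760.

0.0760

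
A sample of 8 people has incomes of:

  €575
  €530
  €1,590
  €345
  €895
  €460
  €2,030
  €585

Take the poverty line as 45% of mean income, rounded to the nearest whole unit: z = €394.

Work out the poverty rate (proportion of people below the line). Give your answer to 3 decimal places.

0.125

1 of the 8 people have income below €394.
H = 1/8 = 0.125.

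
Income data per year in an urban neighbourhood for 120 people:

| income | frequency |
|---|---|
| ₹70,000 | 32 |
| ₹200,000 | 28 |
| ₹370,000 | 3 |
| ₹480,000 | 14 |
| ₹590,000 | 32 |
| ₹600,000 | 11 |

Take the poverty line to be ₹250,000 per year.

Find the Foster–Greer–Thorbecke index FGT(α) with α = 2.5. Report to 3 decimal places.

0.121

Incomes under z: 32×₹70,000, 28×₹200,000 (q = 60 of N = 120).
Gap ratios (z−y)/z: (250000−70000)/250000 = 0.7200 (×32); (250000−200000)/250000 = 0.2000 (×28).
Raised to α = 2.5: 0.43988 (×32); 0.01789 (×28).
Sum = 14.576943; FGT(2.5) = 14.576943 / 120 = 0.121.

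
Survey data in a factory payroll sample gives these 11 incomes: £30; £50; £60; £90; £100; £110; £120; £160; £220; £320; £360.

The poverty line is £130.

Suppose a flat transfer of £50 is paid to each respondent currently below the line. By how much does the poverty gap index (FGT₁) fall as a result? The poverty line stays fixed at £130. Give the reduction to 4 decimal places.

0.1748

Before: below the line — £30, £50, £60, £90, £100, £110, £120; poverty gap index (FGT₁) = 0.244755.
After the £50 transfer: below the line — £80, £100, £110; poverty gap index (FGT₁) = 0.069930.
Reduction = 0.244755 − 0.069930 = 0.1748.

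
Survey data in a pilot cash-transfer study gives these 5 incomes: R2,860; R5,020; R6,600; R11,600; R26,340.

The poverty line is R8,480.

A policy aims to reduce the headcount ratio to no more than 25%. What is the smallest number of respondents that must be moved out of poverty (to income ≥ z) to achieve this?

2

Currently q = 3 of N = 5 are below the line (H = 0.600).
A headcount ratio of at most 25% allows at most ⌊0.25 × 5⌋ = 1 poor respondents.
So at least 3 − 1 = 2 must be lifted.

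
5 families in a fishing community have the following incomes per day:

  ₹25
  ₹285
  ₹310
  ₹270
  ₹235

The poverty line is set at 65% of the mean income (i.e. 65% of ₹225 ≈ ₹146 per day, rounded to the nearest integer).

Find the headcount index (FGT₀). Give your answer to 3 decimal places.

0.200

1 of the 5 families have income below ₹146.
H = 1/5 = 0.200.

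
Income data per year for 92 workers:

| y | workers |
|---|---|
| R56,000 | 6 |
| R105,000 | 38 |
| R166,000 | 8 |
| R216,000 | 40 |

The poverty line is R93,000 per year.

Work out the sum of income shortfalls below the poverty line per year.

R222,000

Poor units: 6×R56,000 (q = 6 of N = 92).
Individual gaps: 6×(93000−56000) = 222000.
Aggregate gap = R222,000.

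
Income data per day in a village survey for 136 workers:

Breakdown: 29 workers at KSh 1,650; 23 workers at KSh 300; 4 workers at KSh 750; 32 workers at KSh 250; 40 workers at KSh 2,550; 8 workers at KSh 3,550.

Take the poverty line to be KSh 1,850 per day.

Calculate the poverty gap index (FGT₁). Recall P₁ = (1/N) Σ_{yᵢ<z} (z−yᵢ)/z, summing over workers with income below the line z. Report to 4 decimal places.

Below the line: 32×KSh 250, 23×KSh 300, 4×KSh 750, 29×KSh 1,650 (q = 88 of N = 136).
Relative gaps: (1850−250)/1850 = 0.8649 (×32); (1850−300)/1850 = 0.8378 (×23); (1850−750)/1850 = 0.5946 (×4); (1850−1650)/1850 = 0.1081 (×29).
Σ = 52.459459. Dividing by the full population N = 136 gives P₁ = 0.3857.

0.3857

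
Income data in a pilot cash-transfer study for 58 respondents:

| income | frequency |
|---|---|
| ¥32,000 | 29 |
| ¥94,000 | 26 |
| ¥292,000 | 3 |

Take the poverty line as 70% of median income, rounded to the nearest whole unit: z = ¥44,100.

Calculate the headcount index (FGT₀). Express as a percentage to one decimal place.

29 of the 58 respondents have income below ¥44,100.
H = 29/58 = 50.0%.

50.0%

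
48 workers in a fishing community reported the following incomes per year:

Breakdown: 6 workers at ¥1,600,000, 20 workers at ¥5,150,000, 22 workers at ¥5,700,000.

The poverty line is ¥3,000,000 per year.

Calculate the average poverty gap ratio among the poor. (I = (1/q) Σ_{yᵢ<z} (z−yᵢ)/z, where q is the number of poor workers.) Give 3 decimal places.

0.467

Below z: 6×¥1,600,000 (q = 6 of N = 48).
Relative gaps: 0.4667 (×6); sum = 2.800000.
I averages over the q = 6 poor units only: 2.800000 / 6 = 0.467.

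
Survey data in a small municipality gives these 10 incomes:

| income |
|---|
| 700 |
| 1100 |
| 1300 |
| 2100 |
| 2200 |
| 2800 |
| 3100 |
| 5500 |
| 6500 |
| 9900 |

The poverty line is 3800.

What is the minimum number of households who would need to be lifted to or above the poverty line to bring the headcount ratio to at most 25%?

5

7 of the 10 households are poor, so H = 7/10 = 0.700.
A headcount ratio of at most 25% allows at most ⌊0.25 × 10⌋ = 2 poor households.
So at least 7 − 2 = 5 must be lifted.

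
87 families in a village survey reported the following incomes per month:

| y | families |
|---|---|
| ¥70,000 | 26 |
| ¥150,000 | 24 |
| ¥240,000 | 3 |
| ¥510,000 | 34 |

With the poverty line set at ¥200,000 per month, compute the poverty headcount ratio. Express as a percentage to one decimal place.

57.5%

50 of the 87 families have income below ¥200,000.
H = 50/87 = 57.5%.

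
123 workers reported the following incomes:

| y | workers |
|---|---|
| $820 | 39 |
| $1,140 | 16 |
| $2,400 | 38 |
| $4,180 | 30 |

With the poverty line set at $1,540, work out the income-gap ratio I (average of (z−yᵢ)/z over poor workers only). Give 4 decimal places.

Below the line: 39×$820, 16×$1,140 (q = 55 of N = 123).
Relative gaps: 0.4675 (×39), 0.2597 (×16); sum = 22.389610.
I averages over the q = 55 poor units only: 22.389610 / 55 = 0.4071.

0.4071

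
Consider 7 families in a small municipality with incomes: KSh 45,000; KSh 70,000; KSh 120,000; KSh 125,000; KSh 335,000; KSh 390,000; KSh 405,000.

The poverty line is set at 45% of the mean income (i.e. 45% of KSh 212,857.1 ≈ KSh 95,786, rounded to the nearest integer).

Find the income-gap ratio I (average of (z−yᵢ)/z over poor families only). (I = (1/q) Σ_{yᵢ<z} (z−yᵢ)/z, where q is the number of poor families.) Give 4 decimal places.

Below the line: KSh 45,000, KSh 70,000 (q = 2 of N = 7).
Shortfall ratios (z−y)/z: 0.5302, 0.2692; sum = 0.799407.
I averages over the q = 2 poor units only: 0.799407 / 2 = 0.3997.

0.3997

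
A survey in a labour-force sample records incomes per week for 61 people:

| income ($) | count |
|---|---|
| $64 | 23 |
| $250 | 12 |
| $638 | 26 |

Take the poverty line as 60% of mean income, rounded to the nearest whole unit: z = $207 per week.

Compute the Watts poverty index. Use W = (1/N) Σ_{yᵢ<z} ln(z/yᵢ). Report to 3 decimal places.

Incomes under z: 23×$64 (q = 23 of N = 61).
Log shortfalls: ln(207/64) = 1.1738 (×23).
W = 26.998221 / 61 = 0.443.

0.443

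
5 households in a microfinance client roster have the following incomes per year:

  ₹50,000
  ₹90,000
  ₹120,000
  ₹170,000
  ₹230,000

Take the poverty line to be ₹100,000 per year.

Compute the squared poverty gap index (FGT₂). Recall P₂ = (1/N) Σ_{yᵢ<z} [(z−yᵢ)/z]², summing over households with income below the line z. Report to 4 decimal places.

Below z: ₹50,000, ₹90,000 (q = 2 of N = 5).
Normalized shortfalls: (100000−50000)/100000 = 0.5000; (100000−90000)/100000 = 0.1000.
Squared: 0.2500; 0.0100.
Sum = 0.260000; P₂ = 0.260000 / 5 = 0.0520.

0.0520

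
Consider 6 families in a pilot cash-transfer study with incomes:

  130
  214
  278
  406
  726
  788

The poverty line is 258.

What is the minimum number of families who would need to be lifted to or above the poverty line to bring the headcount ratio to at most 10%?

2

Currently q = 2 of N = 6 are below the line (H = 0.333).
A headcount ratio of at most 10% allows at most ⌊0.10 × 6⌋ = 0 poor families.
So at least 2 − 0 = 2 must be lifted.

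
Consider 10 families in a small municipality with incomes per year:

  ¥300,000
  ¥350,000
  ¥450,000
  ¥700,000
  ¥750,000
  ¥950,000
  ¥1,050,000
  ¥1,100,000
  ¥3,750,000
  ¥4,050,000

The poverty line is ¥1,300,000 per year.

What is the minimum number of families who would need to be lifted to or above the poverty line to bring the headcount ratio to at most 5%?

8 of the 10 families are poor, so H = 8/10 = 0.800.
A headcount ratio of at most 5% allows at most ⌊0.05 × 10⌋ = 0 poor families.
So at least 8 − 0 = 8 must be lifted.

8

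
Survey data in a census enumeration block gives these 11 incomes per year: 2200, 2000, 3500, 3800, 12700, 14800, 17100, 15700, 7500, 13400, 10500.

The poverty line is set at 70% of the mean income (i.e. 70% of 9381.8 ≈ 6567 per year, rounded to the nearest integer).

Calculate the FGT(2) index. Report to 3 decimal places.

0.120

Below z: 2000, 2200, 3500, 3800 (q = 4 of N = 11).
Gap ratios (z−y)/z: (6567−2000)/6567 = 0.6954; (6567−2200)/6567 = 0.6650; (6567−3500)/6567 = 0.4670; (6567−3800)/6567 = 0.4213.
Squared: 0.4836; 0.4422; 0.2181; 0.1775.
Sum = 1.321514; P₂ = 1.321514 / 11 = 0.120.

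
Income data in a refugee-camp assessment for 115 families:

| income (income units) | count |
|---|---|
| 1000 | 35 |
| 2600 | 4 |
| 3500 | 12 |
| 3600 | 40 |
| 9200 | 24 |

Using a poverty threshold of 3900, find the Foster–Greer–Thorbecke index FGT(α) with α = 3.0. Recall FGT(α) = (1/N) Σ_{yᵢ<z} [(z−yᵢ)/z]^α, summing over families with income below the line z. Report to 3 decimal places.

Incomes under z: 35×1000, 4×2600, 12×3500, 40×3600 (q = 91 of N = 115).
Normalized shortfalls: (3900−1000)/3900 = 0.7436 (×35); (3900−2600)/3900 = 0.3333 (×4); (3900−3500)/3900 = 0.1026 (×12); (3900−3600)/3900 = 0.0769 (×40).
Raised to α = 3.0: 0.41115 (×35); 0.03704 (×4); 0.00108 (×12); 0.00046 (×40).
Sum = 14.569548; FGT(3.0) = 14.569548 / 115 = 0.127.

0.127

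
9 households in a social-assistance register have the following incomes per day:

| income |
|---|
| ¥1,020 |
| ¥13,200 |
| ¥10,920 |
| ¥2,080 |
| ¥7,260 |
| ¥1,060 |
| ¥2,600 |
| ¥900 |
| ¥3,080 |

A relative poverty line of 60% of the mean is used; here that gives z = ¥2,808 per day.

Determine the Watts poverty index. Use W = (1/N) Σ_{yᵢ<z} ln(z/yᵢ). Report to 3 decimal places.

0.389

Below the line: ¥900, ¥1,020, ¥1,060, ¥2,080, ¥2,600 (q = 5 of N = 9).
Log shortfalls: ln(2808/900) = 1.1378; ln(2808/1020) = 1.0127; ln(2808/1060) = 0.9742; ln(2808/2080) = 0.3001; ln(2808/2600) = 0.0770.
W = 3.501772 / 9 = 0.389.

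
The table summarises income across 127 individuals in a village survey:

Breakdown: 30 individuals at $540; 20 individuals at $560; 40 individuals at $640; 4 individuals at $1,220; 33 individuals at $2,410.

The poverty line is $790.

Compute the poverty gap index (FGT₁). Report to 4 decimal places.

0.1804

Poor units: 30×$540, 20×$560, 40×$640 (q = 90 of N = 127).
Relative gaps: (790−540)/790 = 0.3165 (×30); (790−560)/790 = 0.2911 (×20); (790−640)/790 = 0.1899 (×40).
Sum of shortfalls = 22.911392; P₁ averages over all N: 22.911392 / 127 = 0.1804.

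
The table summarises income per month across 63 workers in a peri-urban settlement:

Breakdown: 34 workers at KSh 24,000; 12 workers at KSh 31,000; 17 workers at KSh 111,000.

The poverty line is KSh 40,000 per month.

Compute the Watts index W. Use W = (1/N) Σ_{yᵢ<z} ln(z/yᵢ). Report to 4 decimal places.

Below the line: 34×KSh 24,000, 12×KSh 31,000 (q = 46 of N = 63).
Log shortfalls: ln(40000/24000) = 0.5108 (×34); ln(40000/31000) = 0.2549 (×12).
W = 20.426778 / 63 = 0.3242.

0.3242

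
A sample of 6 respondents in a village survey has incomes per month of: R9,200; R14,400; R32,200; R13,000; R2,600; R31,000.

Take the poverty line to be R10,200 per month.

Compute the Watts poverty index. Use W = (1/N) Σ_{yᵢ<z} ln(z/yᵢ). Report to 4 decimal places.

0.2450

Incomes under z: R2,600, R9,200 (q = 2 of N = 6).
ln(z/y) terms: ln(10200/2600) = 1.3669; ln(10200/9200) = 0.1032.
W = 1.470061 / 6 = 0.2450.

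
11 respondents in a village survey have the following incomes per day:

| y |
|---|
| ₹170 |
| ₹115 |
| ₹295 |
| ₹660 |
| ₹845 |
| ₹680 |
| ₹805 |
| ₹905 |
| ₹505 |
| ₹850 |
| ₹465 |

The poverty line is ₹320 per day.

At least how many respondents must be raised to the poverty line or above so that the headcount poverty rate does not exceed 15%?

2

Currently q = 3 of N = 11 are below the line (H = 0.273).
A headcount ratio of at most 15% allows at most ⌊0.15 × 11⌋ = 1 poor respondents.
So at least 3 − 1 = 2 must be lifted.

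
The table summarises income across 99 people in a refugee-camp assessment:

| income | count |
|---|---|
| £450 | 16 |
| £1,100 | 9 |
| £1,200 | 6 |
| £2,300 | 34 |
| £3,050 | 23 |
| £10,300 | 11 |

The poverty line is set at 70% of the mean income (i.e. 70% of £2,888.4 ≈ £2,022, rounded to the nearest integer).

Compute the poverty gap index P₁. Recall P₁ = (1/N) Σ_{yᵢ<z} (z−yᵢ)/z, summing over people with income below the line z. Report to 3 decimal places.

0.192

Incomes under z: 16×£450, 9×£1,100, 6×£1,200 (q = 31 of N = 99).
Gap ratios (z−y)/z: (2022−450)/2022 = 0.7774 (×16); (2022−1100)/2022 = 0.4560 (×9); (2022−1200)/2022 = 0.4065 (×6).
Σ = 18.982196. Dividing by the full population N = 99 gives P₁ = 0.192.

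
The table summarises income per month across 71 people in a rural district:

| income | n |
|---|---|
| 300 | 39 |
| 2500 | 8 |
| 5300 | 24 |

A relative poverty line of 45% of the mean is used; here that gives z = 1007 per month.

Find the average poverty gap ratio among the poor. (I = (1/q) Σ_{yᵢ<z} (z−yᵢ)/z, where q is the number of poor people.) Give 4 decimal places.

Incomes under z: 39×300 (q = 39 of N = 71).
Relative gaps: 0.7021 (×39); sum = 27.381331.
I averages over the q = 39 poor units only: 27.381331 / 39 = 0.7021.

0.7021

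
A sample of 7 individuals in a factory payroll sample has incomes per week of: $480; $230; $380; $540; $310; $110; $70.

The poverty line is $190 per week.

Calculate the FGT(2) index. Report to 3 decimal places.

Incomes under z: $70, $110 (q = 2 of N = 7).
Gap ratios (z−y)/z: (190−70)/190 = 0.6316; (190−110)/190 = 0.4211.
Squared: 0.3989; 0.1773.
Sum = 0.576177; P₂ = 0.576177 / 7 = 0.082.

0.082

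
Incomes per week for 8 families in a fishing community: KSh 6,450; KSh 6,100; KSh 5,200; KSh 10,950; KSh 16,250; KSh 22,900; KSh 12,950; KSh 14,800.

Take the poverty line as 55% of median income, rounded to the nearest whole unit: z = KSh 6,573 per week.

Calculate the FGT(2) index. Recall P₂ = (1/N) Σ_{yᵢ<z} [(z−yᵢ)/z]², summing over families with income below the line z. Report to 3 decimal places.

0.006

Below the line: KSh 5,200, KSh 6,100, KSh 6,450 (q = 3 of N = 8).
Normalized shortfalls: (6573−5200)/6573 = 0.2089; (6573−6100)/6573 = 0.0720; (6573−6450)/6573 = 0.0187.
Squared: 0.0436; 0.0052; 0.0004.
Sum = 0.049161; P₂ = 0.049161 / 8 = 0.006.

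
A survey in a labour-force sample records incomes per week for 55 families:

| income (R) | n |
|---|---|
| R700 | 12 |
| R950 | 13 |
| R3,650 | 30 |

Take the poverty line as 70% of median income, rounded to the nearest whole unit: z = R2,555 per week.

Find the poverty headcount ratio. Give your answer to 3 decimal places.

25 of the 55 families have income below R2,555.
H = 25/55 = 0.455.

0.455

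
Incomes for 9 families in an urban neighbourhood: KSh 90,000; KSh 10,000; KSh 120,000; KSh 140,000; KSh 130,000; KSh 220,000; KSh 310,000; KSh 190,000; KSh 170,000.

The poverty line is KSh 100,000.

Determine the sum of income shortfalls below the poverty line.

KSh 100,000

Below z: KSh 10,000, KSh 90,000 (q = 2 of N = 9).
Individual gaps: 100000−10000 = 90000; 100000−90000 = 10000.
Aggregate gap = KSh 100,000.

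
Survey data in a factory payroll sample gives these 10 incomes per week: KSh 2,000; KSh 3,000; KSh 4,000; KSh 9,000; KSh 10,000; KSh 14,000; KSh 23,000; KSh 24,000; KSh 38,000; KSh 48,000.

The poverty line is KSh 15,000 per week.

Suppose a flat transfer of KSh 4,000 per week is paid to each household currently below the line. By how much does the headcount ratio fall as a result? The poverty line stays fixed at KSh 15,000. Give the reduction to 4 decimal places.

0.1000

Before: below the line — KSh 2,000, KSh 3,000, KSh 4,000, KSh 9,000, KSh 10,000, KSh 14,000; headcount ratio = 0.600000.
After the KSh 4,000 transfer: below the line — KSh 6,000, KSh 7,000, KSh 8,000, KSh 13,000, KSh 14,000; headcount ratio = 0.500000.
Reduction = 0.600000 − 0.500000 = 0.1000.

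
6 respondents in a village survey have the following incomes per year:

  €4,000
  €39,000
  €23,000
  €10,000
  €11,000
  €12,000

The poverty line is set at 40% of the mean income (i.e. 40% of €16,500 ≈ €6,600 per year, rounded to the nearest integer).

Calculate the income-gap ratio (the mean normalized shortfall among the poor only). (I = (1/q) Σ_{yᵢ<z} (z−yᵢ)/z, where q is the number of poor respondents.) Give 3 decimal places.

Incomes under z: €4,000 (q = 1 of N = 6).
Relative gaps: 0.3939; sum = 0.393939.
I averages over the q = 1 poor units only: 0.393939 / 1 = 0.394.

0.394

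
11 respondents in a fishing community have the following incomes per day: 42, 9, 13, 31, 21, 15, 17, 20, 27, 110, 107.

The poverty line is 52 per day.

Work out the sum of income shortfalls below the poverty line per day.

Poor units: 9, 13, 15, 17, 20, 21, 27, 31, 42 (q = 9 of N = 11).
Individual gaps: 52−9 = 43; 52−13 = 39; 52−15 = 37; 52−17 = 35; 52−20 = 32; 52−21 = 31; 52−27 = 25; 52−31 = 21; 52−42 = 10.
Aggregate gap = 273.

273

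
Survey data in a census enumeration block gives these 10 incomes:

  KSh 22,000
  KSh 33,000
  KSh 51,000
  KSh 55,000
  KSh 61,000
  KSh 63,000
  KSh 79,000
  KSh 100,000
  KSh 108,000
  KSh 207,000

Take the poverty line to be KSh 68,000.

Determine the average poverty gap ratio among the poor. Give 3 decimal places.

Below z: KSh 22,000, KSh 33,000, KSh 51,000, KSh 55,000, KSh 61,000, KSh 63,000 (q = 6 of N = 10).
Shortfall ratios (z−y)/z: 0.6765, 0.5147, 0.2500, 0.1912, 0.1029, 0.0735; sum = 1.808824.
I averages over the q = 6 poor units only: 1.808824 / 6 = 0.301.

0.301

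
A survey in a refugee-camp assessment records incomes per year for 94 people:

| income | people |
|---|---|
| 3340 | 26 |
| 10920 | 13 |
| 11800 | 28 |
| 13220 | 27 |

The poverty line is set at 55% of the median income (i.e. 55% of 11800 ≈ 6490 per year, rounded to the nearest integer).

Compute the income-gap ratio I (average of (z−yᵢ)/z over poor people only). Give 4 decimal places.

Below the line: 26×3340 (q = 26 of N = 94).
Relative gaps: 0.4854 (×26); sum = 12.619414.
The income-gap ratio divides by q (the poor only): 12.619414 / 26 = 0.4854.

0.4854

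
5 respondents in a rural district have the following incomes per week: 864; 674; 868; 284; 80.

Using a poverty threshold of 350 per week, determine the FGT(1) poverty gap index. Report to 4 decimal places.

Poor units: 80, 284 (q = 2 of N = 5).
Relative gaps: (350−80)/350 = 0.7714; (350−284)/350 = 0.1886.
Sum of shortfalls = 0.960000; P₁ averages over all N: 0.960000 / 5 = 0.1920.

0.1920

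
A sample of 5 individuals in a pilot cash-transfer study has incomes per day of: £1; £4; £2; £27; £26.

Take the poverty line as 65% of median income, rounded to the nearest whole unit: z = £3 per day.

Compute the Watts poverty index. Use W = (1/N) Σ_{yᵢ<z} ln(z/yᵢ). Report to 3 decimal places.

Below the line: £1, £2 (q = 2 of N = 5).
Log shortfalls: ln(3/1) = 1.0986; ln(3/2) = 0.4055.
W = 1.504077 / 5 = 0.301.

0.301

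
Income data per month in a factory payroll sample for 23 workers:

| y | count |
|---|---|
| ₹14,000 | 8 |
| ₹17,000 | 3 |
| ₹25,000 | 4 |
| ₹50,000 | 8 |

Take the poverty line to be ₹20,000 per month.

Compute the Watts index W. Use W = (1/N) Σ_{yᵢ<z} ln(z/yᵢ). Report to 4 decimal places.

0.1453

Below the line: 8×₹14,000, 3×₹17,000 (q = 11 of N = 23).
ln(z/y) terms: ln(20000/14000) = 0.3567 (×8); ln(20000/17000) = 0.1625 (×3).
W = 3.340956 / 23 = 0.1453.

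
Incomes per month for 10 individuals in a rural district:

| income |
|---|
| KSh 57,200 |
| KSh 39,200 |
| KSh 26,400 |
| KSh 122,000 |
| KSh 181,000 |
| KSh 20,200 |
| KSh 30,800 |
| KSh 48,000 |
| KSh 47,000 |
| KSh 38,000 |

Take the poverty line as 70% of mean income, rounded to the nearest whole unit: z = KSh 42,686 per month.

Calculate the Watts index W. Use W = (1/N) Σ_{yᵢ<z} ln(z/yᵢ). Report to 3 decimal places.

0.176

Below the line: KSh 20,200, KSh 26,400, KSh 30,800, KSh 38,000, KSh 39,200 (q = 5 of N = 10).
Log gaps: ln(42686/20200) = 0.7482; ln(42686/26400) = 0.4805; ln(42686/30800) = 0.3264; ln(42686/38000) = 0.1163; ln(42686/39200) = 0.0852.
W = 1.756531 / 10 = 0.176.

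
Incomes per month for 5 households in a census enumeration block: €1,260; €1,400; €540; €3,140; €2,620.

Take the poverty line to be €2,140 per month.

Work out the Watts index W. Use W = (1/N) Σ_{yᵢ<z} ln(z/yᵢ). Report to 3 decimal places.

0.466

Below z: €540, €1,260, €1,400 (q = 3 of N = 5).
ln(z/y) terms: ln(2140/540) = 1.3770; ln(2140/1260) = 0.5297; ln(2140/1400) = 0.4243.
W = 2.331020 / 5 = 0.466.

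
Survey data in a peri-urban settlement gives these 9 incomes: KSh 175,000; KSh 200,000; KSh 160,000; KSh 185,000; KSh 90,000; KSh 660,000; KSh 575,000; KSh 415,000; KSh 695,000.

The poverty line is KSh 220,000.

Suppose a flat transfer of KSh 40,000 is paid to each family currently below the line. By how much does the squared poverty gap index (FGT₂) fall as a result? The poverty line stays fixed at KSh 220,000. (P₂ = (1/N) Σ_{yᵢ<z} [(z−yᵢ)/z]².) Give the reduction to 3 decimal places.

0.036

Before: below the line — KSh 90,000, KSh 160,000, KSh 175,000, KSh 185,000, KSh 200,000; squared poverty gap index (FGT₂) = 0.05544.
After the KSh 40,000 transfer: below the line — KSh 130,000, KSh 200,000, KSh 215,000; squared poverty gap index (FGT₂) = 0.01957.
Reduction = 0.05544 − 0.01957 = 0.036.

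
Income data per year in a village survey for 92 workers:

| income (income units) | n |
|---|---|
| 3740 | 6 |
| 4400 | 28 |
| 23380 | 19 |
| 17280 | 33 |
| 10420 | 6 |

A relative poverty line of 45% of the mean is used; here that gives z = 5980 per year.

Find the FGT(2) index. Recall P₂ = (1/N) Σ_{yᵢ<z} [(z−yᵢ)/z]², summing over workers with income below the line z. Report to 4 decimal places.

Incomes under z: 6×3740, 28×4400 (q = 34 of N = 92).
Gap ratios (z−y)/z: (5980−3740)/5980 = 0.3746 (×6); (5980−4400)/5980 = 0.2642 (×28).
Squared: 0.1403 (×6); 0.0698 (×28).
Sum = 2.796524; P₂ = 2.796524 / 92 = 0.0304.

0.0304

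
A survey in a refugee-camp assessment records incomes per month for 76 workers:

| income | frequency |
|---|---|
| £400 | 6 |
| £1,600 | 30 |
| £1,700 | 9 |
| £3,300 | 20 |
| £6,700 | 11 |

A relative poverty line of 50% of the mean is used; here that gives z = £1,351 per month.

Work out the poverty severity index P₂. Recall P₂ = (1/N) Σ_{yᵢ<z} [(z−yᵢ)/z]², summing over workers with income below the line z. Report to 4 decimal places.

0.0391

Below the line: 6×£400 (q = 6 of N = 76).
Normalized shortfalls: (1351−400)/1351 = 0.7039 (×6).
Squared: 0.4955 (×6).
Sum = 2.973046; P₂ = 2.973046 / 76 = 0.0391.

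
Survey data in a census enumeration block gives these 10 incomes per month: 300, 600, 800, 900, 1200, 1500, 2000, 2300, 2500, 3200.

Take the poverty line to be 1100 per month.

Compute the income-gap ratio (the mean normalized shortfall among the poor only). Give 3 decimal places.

Incomes under z: 300, 600, 800, 900 (q = 4 of N = 10).
Shortfall ratios (z−y)/z: 0.7273, 0.4545, 0.2727, 0.1818; sum = 1.636364.
The income-gap ratio divides by q (the poor only): 1.636364 / 4 = 0.409.

0.409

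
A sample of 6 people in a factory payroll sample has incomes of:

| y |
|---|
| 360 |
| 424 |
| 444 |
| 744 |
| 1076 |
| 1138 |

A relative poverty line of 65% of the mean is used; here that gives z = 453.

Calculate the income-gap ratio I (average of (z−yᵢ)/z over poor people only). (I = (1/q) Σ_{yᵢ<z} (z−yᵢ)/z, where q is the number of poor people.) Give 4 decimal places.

Below the line: 360, 424, 444 (q = 3 of N = 6).
Shortfall ratios (z−y)/z: 0.2053, 0.0640, 0.0199; sum = 0.289183.
The income-gap ratio divides by q (the poor only): 0.289183 / 3 = 0.0964.

0.0964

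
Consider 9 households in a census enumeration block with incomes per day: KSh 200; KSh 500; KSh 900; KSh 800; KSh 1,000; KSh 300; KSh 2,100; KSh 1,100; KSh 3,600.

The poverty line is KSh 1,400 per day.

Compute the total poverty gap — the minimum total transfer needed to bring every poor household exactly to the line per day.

Below z: KSh 200, KSh 300, KSh 500, KSh 800, KSh 900, KSh 1,000, KSh 1,100 (q = 7 of N = 9).
Individual gaps: 1400−200 = 1200; 1400−300 = 1100; 1400−500 = 900; 1400−800 = 600; 1400−900 = 500; 1400−1000 = 400; 1400−1100 = 300.
Aggregate gap = KSh 5,000.

KSh 5,000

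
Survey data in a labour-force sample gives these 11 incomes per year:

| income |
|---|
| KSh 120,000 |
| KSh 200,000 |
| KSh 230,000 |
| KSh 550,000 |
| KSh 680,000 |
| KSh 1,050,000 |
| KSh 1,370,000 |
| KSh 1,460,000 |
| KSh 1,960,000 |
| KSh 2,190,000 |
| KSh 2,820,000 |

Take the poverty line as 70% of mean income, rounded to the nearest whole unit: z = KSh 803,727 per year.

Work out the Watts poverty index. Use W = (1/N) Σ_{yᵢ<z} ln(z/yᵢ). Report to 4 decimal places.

Below z: KSh 120,000, KSh 200,000, KSh 230,000, KSh 550,000, KSh 680,000 (q = 5 of N = 11).
ln(z/y) terms: ln(803727/120000) = 1.9018; ln(803727/200000) = 1.3909; ln(803727/230000) = 1.2512; ln(803727/550000) = 0.3793; ln(803727/680000) = 0.1672.
W = 5.090399 / 11 = 0.4628.

0.4628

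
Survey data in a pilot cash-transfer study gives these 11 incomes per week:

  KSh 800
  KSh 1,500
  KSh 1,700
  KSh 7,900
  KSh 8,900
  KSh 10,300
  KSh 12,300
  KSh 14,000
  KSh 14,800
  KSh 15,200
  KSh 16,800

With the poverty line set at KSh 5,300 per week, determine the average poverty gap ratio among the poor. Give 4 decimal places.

Below z: KSh 800, KSh 1,500, KSh 1,700 (q = 3 of N = 11).
Relative gaps: 0.8491, 0.7170, 0.6792; sum = 2.245283.
The income-gap ratio divides by q (the poor only): 2.245283 / 3 = 0.7484.

0.7484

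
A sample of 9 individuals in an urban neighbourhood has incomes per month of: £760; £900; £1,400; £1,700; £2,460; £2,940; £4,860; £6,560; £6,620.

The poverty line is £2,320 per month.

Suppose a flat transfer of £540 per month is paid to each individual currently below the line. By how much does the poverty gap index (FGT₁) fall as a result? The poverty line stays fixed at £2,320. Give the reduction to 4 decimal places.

0.1034

Before: below the line — £760, £900, £1,400, £1,700; poverty gap index (FGT₁) = 0.216475.
After the £540 transfer: below the line — £1,300, £1,440, £1,940, £2,240; poverty gap index (FGT₁) = 0.113027.
Reduction = 0.216475 − 0.113027 = 0.1034.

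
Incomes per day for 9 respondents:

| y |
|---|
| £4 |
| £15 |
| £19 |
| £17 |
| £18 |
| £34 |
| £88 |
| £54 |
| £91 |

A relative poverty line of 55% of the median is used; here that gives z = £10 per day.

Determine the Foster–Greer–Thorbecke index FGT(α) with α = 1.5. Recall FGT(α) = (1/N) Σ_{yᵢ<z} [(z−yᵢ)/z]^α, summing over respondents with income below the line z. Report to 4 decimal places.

0.0516

Poor units: £4 (q = 1 of N = 9).
Relative gaps: (10−4)/10 = 0.6000.
Raised to α = 1.5: 0.46476.
Sum = 0.464758; FGT(1.5) = 0.464758 / 9 = 0.0516.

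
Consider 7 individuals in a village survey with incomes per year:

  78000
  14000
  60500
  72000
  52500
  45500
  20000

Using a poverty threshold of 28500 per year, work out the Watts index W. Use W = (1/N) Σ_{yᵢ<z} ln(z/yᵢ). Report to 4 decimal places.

Incomes under z: 14000, 20000 (q = 2 of N = 7).
ln(z/y) terms: ln(28500/14000) = 0.7108; ln(28500/20000) = 0.3542.
W = 1.065019 / 7 = 0.1521.

0.1521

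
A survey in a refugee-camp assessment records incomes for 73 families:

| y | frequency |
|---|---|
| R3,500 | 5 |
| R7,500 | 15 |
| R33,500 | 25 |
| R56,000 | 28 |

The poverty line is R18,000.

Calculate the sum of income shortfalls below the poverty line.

Poor units: 5×R3,500, 15×R7,500 (q = 20 of N = 73).
Individual gaps: 5×(18000−3500) = 72500; 15×(18000−7500) = 157500.
Aggregate gap = R230,000.

R230,000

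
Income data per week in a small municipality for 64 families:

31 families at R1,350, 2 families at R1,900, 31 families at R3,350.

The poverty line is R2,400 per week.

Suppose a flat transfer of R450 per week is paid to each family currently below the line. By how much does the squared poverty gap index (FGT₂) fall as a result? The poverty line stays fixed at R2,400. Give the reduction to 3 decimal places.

Before: below the line — 31×R1,350, 2×R1,900; squared poverty gap index (FGT₂) = 0.09407.
After the R450 transfer: below the line — 31×R1,800, 2×R2,350; squared poverty gap index (FGT₂) = 0.03029.
Reduction = 0.09407 − 0.03029 = 0.064.

0.064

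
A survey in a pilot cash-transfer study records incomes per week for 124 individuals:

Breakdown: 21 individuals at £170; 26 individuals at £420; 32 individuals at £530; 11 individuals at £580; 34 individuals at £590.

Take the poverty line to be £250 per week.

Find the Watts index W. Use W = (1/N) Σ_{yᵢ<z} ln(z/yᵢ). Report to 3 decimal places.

Below the line: 21×£170 (q = 21 of N = 124).
ln(z/y) terms: ln(250/170) = 0.3857 (×21).
W = 8.098912 / 124 = 0.065.

0.065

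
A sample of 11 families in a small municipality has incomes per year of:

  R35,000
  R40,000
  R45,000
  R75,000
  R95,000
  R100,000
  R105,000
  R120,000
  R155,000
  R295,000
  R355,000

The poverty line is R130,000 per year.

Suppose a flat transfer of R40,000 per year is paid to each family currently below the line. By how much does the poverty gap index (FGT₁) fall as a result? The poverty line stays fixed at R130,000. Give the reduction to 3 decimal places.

Before: below the line — R35,000, R40,000, R45,000, R75,000, R95,000, R100,000, R105,000, R120,000; poverty gap index (FGT₁) = 0.29720.
After the R40,000 transfer: below the line — R75,000, R80,000, R85,000, R115,000; poverty gap index (FGT₁) = 0.11538.
Reduction = 0.29720 − 0.11538 = 0.182.

0.182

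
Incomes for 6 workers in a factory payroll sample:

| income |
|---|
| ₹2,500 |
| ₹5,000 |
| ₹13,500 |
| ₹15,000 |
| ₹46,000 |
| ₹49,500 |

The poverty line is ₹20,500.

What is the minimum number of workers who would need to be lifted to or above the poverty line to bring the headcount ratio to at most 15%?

4

4 of the 6 workers are poor, so H = 4/6 = 0.667.
A headcount ratio of at most 15% allows at most ⌊0.15 × 6⌋ = 0 poor workers.
So at least 4 − 0 = 4 must be lifted.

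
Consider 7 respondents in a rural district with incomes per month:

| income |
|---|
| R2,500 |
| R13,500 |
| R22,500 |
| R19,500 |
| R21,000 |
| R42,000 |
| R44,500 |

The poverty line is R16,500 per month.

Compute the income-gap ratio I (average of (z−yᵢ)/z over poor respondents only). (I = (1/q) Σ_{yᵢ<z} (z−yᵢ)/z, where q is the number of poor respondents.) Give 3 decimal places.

Poor units: R2,500, R13,500 (q = 2 of N = 7).
Relative gaps: 0.8485, 0.1818; sum = 1.030303.
The income-gap ratio divides by q (the poor only): 1.030303 / 2 = 0.515.

0.515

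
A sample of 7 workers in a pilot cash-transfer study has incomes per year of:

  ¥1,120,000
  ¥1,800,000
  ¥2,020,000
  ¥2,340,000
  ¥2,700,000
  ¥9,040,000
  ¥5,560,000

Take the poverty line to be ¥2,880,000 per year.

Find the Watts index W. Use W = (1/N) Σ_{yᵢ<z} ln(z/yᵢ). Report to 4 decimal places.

Poor units: ¥1,120,000, ¥1,800,000, ¥2,020,000, ¥2,340,000, ¥2,700,000 (q = 5 of N = 7).
Log shortfalls: ln(2880000/1120000) = 0.9445; ln(2880000/1800000) = 0.4700; ln(2880000/2020000) = 0.3547; ln(2880000/2340000) = 0.2076; ln(2880000/2700000) = 0.0645.
W = 2.041336 / 7 = 0.2916.

0.2916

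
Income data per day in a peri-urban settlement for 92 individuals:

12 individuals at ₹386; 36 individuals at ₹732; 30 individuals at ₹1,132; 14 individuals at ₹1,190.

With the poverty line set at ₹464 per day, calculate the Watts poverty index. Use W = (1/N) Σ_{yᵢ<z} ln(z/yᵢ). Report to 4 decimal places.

Incomes under z: 12×₹386 (q = 12 of N = 92).
Log gaps: ln(464/386) = 0.1840 (×12).
W = 2.208566 / 92 = 0.0240.

0.0240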